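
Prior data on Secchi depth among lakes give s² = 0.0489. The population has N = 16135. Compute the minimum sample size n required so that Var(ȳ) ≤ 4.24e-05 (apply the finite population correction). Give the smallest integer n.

1077

Without fpc, n₀ = s²/D = 0.0489/4.24e-05 = 1153.3019.
With fpc, (1 − n/N)·s²/n ≤ D requires n ≥ n₀/(1 + n₀/N) = 1153.3019/(1 + 1153.3019/16135) = 1076.3652.
Rounding up, n = 1077.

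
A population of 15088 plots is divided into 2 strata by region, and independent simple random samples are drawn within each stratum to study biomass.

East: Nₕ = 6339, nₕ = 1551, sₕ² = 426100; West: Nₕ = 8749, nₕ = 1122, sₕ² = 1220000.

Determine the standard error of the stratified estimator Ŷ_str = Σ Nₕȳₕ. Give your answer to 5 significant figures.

Var(Ŷ_str) = Σₕ Nₕ²(1 − fₕ)sₕ²/nₕ.
East: 6339²·(1 − 1551/6339)·426100/1551 = 8.3382446 × 10^9.
West: 8749²·(1 − 1122/8749)·1220000/1122 = 7.255697 × 10^10.
Sum = 8.0895215 × 10^10.
SE = √(8.0895215 × 10^10) = 284420.

284420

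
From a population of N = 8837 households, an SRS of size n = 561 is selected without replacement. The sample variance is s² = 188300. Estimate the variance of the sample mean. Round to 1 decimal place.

314.3

Under SRS without replacement, Var(ȳ) = (1 − f)·s²/n with f = n/N = 561/8837 = 0.06348308.
Var(ȳ) = (1 − 0.06348308)·188300/561 = 0.93651692·335.65062 = 314.34249.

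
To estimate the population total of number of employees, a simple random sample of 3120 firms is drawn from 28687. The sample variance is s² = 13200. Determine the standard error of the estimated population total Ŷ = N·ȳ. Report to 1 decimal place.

Var(Ŷ) = N²·Var(ȳ) = N²·(1 − n/N)·s²/n.
f = 3120/28687 = 0.10876007; Var(ȳ) = 0.89123993·13200/3120 = 3.7706305.
Var(Ŷ) = 28687² · 3.7706305 = 3.1030176 × 10^9.
SE(Ŷ) = √(3.1030176 × 10^9) = 55704.7.

55704.7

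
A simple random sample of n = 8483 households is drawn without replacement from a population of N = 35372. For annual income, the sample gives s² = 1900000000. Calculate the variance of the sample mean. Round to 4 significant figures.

Under SRS without replacement, Var(ȳ) = (1 − f)·s²/n with f = n/N = 8483/35372 = 0.23982246.
Var(ȳ) = (1 − 0.23982246)·1900000000/8483 = 0.76017754·223977.37 = 170262.56.

170300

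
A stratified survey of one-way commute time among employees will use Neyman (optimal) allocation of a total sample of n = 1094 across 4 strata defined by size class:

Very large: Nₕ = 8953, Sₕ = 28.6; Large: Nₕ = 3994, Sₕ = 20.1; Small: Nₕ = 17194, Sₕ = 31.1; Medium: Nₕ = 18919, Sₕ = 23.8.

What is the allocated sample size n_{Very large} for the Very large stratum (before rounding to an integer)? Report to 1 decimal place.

Neyman allocation: nₕ = n·NₕSₕ / Σⱼ NⱼSⱼ.
Σ NⱼSⱼ = 8953·28.6 + 3994·20.1 + 17194·31.1 + 18919·23.8 = 1.3213408 × 10^6.
n_{Very large} = 1094·8953·28.6 / (1.3213408 × 10^6) = 212.0.

212.0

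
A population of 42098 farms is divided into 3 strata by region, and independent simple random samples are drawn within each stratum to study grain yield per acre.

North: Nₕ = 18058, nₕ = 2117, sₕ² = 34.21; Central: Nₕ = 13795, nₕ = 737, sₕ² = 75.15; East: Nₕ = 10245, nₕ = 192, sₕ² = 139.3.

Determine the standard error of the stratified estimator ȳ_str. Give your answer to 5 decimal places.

Var(ȳ_str) = Σₕ Wₕ²(1 − fₕ)sₕ²/nₕ with Wₕ = Nₕ/N, N = 42098.
North: Wₕ = 0.42895149; term = 0.42895149²·(1 − 0.11723336)·34.21/2117 = 0.0026247896.
Central: Wₕ = 0.32768778; term = 0.32768778²·(1 − 0.05342515)·75.15/737 = 0.010364228.
East: Wₕ = 0.24336073; term = 0.24336073²·(1 − 0.01874085)·139.3/192 = 0.042163301.
Sum = 0.055152319.
SE = √(0.055152319) = 0.23485.

0.23485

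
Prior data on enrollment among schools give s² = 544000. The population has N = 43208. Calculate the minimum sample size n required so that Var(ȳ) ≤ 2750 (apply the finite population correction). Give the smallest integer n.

Without fpc, n₀ = s²/D = 544000/2750 = 197.8182.
With fpc, (1 − n/N)·s²/n ≤ D requires n ≥ n₀/(1 + n₀/N) = 197.8182/(1 + 197.8182/43208) = 196.9167.
Rounding up, n = 197.

197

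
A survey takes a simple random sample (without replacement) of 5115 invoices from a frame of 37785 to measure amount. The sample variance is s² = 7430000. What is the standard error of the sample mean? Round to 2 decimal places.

Under SRS without replacement, Var(ȳ) = (1 − f)·s²/n with f = n/N = 5115/37785 = 0.13537118.
Var(ȳ) = (1 − 0.13537118)·7430000/5115 = 0.86462882·1452.5904 = 1255.9515.
SE(ȳ) = √(1255.9515) = 35.44.

35.44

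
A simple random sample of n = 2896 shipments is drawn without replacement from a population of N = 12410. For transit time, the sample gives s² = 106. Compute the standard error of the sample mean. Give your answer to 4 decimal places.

0.1675

Under SRS without replacement, Var(ȳ) = (1 − f)·s²/n with f = n/N = 2896/12410 = 0.23336019.
Var(ȳ) = (1 − 0.23336019)·106/2896 = 0.76663981·0.03660221 = 0.028060711.
SE(ȳ) = √(0.028060711) = 0.1675.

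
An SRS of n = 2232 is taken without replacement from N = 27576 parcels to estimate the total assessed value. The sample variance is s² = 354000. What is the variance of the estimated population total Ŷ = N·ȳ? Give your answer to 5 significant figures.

Var(Ŷ) = N²·Var(ȳ) = N²·(1 − n/N)·s²/n.
f = 2232/27576 = 0.08093995; Var(ȳ) = 0.91906005·354000/2232 = 145.7649.
Var(Ŷ) = 27576² · 145.7649 = 1.1084484 × 10^11.

1.1084 × 10^11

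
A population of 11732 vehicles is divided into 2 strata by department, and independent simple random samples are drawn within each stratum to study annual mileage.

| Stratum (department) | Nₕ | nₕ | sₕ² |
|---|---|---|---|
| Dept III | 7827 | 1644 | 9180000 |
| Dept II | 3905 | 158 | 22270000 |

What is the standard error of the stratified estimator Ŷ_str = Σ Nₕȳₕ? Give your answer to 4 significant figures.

Var(Ŷ_str) = Σₕ Nₕ²(1 − fₕ)sₕ²/nₕ.
Dept III: 7827²·(1 − 1644/7827)·9180000/1644 = 2.7023117 × 10^11.
Dept II: 3905²·(1 − 158/3905)·22270000/158 = 2.0623761 × 10^12.
Sum = 2.3326073 × 10^12.
SE = √(2.3326073 × 10^12) = 1.527 × 10^6.

1.527 × 10^6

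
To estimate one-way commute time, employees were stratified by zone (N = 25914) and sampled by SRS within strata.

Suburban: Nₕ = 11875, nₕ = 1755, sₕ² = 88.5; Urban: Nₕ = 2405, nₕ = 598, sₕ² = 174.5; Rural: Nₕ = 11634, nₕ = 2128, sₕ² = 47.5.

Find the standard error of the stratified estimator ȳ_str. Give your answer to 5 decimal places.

Var(ȳ_str) = Σₕ Wₕ²(1 − fₕ)sₕ²/nₕ with Wₕ = Nₕ/N, N = 25914.
Suburban: Wₕ = 0.45824651; term = 0.45824651²·(1 − 0.14778947)·88.5/1755 = 0.0090242553.
Urban: Wₕ = 0.09280698; term = 0.09280698²·(1 − 0.24864865)·174.5/598 = 0.0018884199.
Rural: Wₕ = 0.44894652; term = 0.44894652²·(1 − 0.18291215)·47.5/2128 = 0.0036760376.
Sum = 0.014588713.
SE = √(0.014588713) = 0.12078.

0.12078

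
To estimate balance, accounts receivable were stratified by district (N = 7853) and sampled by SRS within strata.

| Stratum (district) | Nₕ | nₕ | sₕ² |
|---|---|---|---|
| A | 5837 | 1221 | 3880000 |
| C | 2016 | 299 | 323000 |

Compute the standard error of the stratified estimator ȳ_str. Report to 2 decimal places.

Var(ȳ_str) = Σₕ Wₕ²(1 − fₕ)sₕ²/nₕ with Wₕ = Nₕ/N, N = 7853.
A: Wₕ = 0.74328282; term = 0.74328282²·(1 − 0.20918280)·3880000/1221 = 1388.3545.
C: Wₕ = 0.25671718; term = 0.25671718²·(1 − 0.14831349)·323000/299 = 60.634662.
Sum = 1448.9892.
SE = √(1448.9892) = 38.07.

38.07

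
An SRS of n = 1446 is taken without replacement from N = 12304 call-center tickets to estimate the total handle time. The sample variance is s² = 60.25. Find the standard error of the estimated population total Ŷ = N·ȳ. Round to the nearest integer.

2359

Var(Ŷ) = N²·Var(ȳ) = N²·(1 − n/N)·s²/n.
f = 1446/12304 = 0.11752276; Var(ȳ) = 0.88247724·60.25/1446 = 0.036769885.
Var(Ŷ) = 12304² · 0.036769885 = 5.5665346 × 10^6.
SE(Ŷ) = √(5.5665346 × 10^6) = 2359.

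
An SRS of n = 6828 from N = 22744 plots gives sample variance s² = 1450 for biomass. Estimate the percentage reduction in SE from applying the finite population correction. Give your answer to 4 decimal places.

f = n/N = 6828/22744 = 0.30021104.
SE_no-fpc = √(s²/n) = 0.46082629; SE_fpc = √((1−f)s²/n) = 0.38549681.
Ratio = √(1−f) = 0.83653389. Reduction = 100·(1 − 0.83653389) = 16.3466%.

16.3466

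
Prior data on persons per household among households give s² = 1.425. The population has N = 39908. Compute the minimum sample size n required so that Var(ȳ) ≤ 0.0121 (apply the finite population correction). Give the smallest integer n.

Without fpc, n₀ = s²/D = 1.425/0.0121 = 117.7686.
With fpc, (1 − n/N)·s²/n ≤ D requires n ≥ n₀/(1 + n₀/N) = 117.7686/(1 + 117.7686/39908) = 117.4221.
Rounding up, n = 118.

118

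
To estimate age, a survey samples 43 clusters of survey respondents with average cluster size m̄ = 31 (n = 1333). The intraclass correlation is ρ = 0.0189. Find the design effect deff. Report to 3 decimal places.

deff = 1 + (31 − 1)·0.0189 = 1 + 0.567 = 1.567.

1.567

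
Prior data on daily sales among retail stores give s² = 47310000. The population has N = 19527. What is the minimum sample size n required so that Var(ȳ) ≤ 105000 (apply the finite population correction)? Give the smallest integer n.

441

Without fpc, n₀ = s²/D = 47310000/105000 = 450.5714.
With fpc, (1 − n/N)·s²/n ≤ D requires n ≥ n₀/(1 + n₀/N) = 450.5714/(1 + 450.5714/19527) = 440.4093.
Rounding up, n = 441.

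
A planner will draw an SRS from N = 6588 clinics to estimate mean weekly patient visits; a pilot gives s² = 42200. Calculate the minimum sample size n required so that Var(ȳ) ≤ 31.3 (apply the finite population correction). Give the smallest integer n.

1120

Without fpc, n₀ = s²/D = 42200/31.3 = 1348.2428.
With fpc, (1 − n/N)·s²/n ≤ D requires n ≥ n₀/(1 + n₀/N) = 1348.2428/(1 + 1348.2428/6588) = 1119.1976.
Rounding up, n = 1120.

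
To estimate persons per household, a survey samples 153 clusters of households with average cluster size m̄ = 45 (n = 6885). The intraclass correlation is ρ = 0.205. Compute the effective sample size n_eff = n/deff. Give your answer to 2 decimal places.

687.13

deff = 1 + (45 − 1)·0.205 = 1 + 9.02 = 10.02.
n_eff = 6885 / 10.02 = 687.13.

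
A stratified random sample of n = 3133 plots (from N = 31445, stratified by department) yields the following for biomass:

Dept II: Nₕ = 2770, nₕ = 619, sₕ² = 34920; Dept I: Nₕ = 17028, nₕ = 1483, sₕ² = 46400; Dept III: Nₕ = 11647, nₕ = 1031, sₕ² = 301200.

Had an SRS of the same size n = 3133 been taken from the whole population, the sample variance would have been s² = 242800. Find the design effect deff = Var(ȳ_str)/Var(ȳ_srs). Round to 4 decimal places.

0.6485

Var(ȳ_str) = Σ Wₕ²(1−fₕ)sₕ²/nₕ with Wₕ = Nₕ/31445:
  Dept II: (2770/31445)²·(1−619/2770)·34920/619 = 0.33993867
  Dept I: (17028/31445)²·(1−1483/17028)·46400/1483 = 8.3758328
  Dept III: (11647/31445)²·(1−1031/11647)·301200/1031 = 36.531549
  → Var(ȳ_str) = 45.24732.
Var(ȳ_srs) = (1 − 3133/31445)·242800/3133 = 69.776188.
deff = 45.24732 / 69.776188 = 0.6485.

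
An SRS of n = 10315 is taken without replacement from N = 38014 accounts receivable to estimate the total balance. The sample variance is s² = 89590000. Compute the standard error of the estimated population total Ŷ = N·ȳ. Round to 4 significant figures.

3.024 × 10^6

Var(Ŷ) = N²·Var(ȳ) = N²·(1 − n/N)·s²/n.
f = 10315/38014 = 0.27134740; Var(ȳ) = 0.72865260·89590000/10315 = 6328.6463.
Var(Ŷ) = 38014² · 6328.6463 = 9.1453002 × 10^12.
SE(Ŷ) = √(9.1453002 × 10^12) = 3.024 × 10^6.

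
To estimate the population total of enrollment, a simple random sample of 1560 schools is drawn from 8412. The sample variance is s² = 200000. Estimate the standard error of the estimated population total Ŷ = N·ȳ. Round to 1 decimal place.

Var(Ŷ) = N²·Var(ȳ) = N²·(1 − n/N)·s²/n.
f = 1560/8412 = 0.18544936; Var(ȳ) = 0.81455064·200000/1560 = 104.42957.
Var(Ŷ) = 8412² · 104.42957 = 7.3896185 × 10^9.
SE(Ŷ) = √(7.3896185 × 10^9) = 85962.9.

85962.9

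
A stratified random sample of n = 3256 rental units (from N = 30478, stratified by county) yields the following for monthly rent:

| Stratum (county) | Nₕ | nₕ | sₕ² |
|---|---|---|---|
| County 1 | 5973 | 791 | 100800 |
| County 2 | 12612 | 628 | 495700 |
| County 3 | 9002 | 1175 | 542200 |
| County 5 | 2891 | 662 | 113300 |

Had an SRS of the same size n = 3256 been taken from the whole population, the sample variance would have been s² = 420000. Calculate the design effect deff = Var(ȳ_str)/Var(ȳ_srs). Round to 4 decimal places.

Var(ȳ_str) = Σ Wₕ²(1−fₕ)sₕ²/nₕ with Wₕ = Nₕ/30478:
  County 1: (5973/30478)²·(1−791/5973)·100800/791 = 4.2462058
  County 2: (12612/30478)²·(1−628/12612)·495700/628 = 128.43166
  County 3: (9002/30478)²·(1−1175/9002)·542200/1175 = 35.00121
  County 5: (2891/30478)²·(1−662/2891)·113300/662 = 1.1872909
  → Var(ȳ_str) = 168.86637.
Var(ȳ_srs) = (1 − 3256/30478)·420000/3256 = 115.2122.
deff = 168.86637 / 115.2122 = 1.4657.

1.4657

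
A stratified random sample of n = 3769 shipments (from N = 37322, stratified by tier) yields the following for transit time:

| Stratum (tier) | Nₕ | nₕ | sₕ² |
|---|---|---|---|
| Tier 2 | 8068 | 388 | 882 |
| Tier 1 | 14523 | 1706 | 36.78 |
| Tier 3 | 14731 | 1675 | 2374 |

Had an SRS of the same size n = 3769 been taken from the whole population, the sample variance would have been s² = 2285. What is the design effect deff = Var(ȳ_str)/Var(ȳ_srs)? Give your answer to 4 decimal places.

0.5499

Var(ȳ_str) = Σ Wₕ²(1−fₕ)sₕ²/nₕ with Wₕ = Nₕ/37322:
  Tier 2: (8068/37322)²·(1−388/8068)·882/388 = 0.10111932
  Tier 1: (14523/37322)²·(1−1706/14523)·36.78/1706 = 0.0028810156
  Tier 3: (14731/37322)²·(1−1675/14731)·2374/1675 = 0.19569443
  → Var(ȳ_str) = 0.29969477.
Var(ȳ_srs) = (1 − 3769/37322)·2285/3769 = 0.54503766.
deff = 0.29969477 / 0.54503766 = 0.5499.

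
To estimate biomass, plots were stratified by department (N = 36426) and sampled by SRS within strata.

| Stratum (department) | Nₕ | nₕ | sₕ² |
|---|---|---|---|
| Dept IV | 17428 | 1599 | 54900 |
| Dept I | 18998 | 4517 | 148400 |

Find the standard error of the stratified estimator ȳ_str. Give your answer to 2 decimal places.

3.74

Var(ȳ_str) = Σₕ Wₕ²(1 − fₕ)sₕ²/nₕ with Wₕ = Nₕ/N, N = 36426.
Dept IV: Wₕ = 0.47844946; term = 0.47844946²·(1 − 0.09174891)·54900/1599 = 7.1384175.
Dept I: Wₕ = 0.52155054; term = 0.52155054²·(1 − 0.23776187)·148400/4517 = 6.8118846.
Sum = 13.950302.
SE = √(13.950302) = 3.74.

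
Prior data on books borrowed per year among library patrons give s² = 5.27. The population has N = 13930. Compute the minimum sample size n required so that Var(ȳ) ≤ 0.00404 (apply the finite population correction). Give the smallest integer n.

1193

Without fpc, n₀ = s²/D = 5.27/0.00404 = 1304.4554.
With fpc, (1 − n/N)·s²/n ≤ D requires n ≥ n₀/(1 + n₀/N) = 1304.4554/(1 + 1304.4554/13930) = 1192.7610.
Rounding up, n = 1193.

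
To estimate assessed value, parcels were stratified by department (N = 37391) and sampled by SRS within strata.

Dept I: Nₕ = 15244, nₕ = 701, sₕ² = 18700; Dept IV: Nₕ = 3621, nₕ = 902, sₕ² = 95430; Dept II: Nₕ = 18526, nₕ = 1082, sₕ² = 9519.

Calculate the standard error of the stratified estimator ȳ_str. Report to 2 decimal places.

Var(ȳ_str) = Σₕ Wₕ²(1 − fₕ)sₕ²/nₕ with Wₕ = Nₕ/N, N = 37391.
Dept I: Wₕ = 0.40769169; term = 0.40769169²·(1 − 0.04598531)·18700/701 = 4.2300195.
Dept IV: Wₕ = 0.09684149; term = 0.09684149²·(1 − 0.24910246)·95430/902 = 0.74504406.
Dept II: Wₕ = 0.49546682; term = 0.49546682²·(1 − 0.05840440)·9519/1082 = 2.0335631.
Sum = 7.0086267.
SE = √(7.0086267) = 2.65.

2.65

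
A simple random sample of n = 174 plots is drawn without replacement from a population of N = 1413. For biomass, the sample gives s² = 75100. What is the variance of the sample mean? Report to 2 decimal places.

378.46

Under SRS without replacement, Var(ȳ) = (1 − f)·s²/n with f = n/N = 174/1413 = 0.12314225.
Var(ȳ) = (1 − 0.12314225)·75100/174 = 0.87685775·431.6092 = 378.45987.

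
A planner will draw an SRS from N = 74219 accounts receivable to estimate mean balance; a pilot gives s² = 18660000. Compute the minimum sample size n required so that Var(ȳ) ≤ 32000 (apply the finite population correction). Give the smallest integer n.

Without fpc, n₀ = s²/D = 18660000/32000 = 583.1250.
With fpc, (1 − n/N)·s²/n ≤ D requires n ≥ n₀/(1 + n₀/N) = 583.1250/(1 + 583.1250/74219) = 578.5792.
Rounding up, n = 579.

579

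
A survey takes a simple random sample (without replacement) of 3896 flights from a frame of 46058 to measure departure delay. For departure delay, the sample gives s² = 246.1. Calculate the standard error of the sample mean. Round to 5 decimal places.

0.24047

Under SRS without replacement, Var(ȳ) = (1 − f)·s²/n with f = n/N = 3896/46058 = 0.08458900.
Var(ȳ) = (1 − 0.08458900)·246.1/3896 = 0.91541100·0.063167351 = 0.057824088.
SE(ȳ) = √(0.057824088) = 0.24047.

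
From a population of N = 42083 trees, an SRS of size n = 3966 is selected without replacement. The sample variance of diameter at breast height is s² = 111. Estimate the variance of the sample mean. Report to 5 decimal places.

0.02535

Under SRS without replacement, Var(ȳ) = (1 − f)·s²/n with f = n/N = 3966/42083 = 0.09424233.
Var(ȳ) = (1 − 0.09424233)·111/3966 = 0.90575767·0.027987897 = 0.025350252.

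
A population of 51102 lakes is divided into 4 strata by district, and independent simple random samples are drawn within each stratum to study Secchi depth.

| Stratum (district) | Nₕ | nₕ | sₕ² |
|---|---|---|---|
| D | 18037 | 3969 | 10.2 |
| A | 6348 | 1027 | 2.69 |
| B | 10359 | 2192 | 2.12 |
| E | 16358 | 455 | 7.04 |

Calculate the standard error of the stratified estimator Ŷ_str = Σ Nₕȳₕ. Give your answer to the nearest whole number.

2202

Var(Ŷ_str) = Σₕ Nₕ²(1 − fₕ)sₕ²/nₕ.
D: 18037²·(1 − 3969/18037)·10.2/3969 = 652102.31.
A: 6348²·(1 − 1027/6348)·2.69/1027 = 88473.257.
B: 10359²·(1 − 2192/10359)·2.12/2192 = 81823.057.
E: 16358²·(1 − 455/16358)·7.04/455 = 4.025043 × 10^6.
Sum = 4.8474416 × 10^6.
SE = √(4.8474416 × 10^6) = 2202.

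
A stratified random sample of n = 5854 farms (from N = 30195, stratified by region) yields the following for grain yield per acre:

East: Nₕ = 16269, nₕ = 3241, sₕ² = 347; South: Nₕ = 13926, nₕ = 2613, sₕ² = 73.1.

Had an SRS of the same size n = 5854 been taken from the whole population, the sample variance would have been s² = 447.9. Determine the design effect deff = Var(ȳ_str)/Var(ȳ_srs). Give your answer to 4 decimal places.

Var(ȳ_str) = Σ Wₕ²(1−fₕ)sₕ²/nₕ with Wₕ = Nₕ/30195:
  East: (16269/30195)²·(1−3241/16269)·347/3241 = 0.024889661
  South: (13926/30195)²·(1−2613/13926)·73.1/2613 = 0.0048340605
  → Var(ȳ_str) = 0.029723722.
Var(ȳ_srs) = (1 − 5854/30195)·447.9/5854 = 0.061678205.
deff = 0.029723722 / 0.061678205 = 0.4819.

0.4819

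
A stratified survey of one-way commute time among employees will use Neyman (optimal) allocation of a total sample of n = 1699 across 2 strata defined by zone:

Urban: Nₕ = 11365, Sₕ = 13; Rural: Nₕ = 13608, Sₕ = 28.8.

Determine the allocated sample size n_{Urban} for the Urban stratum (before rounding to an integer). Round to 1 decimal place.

Neyman allocation: nₕ = n·NₕSₕ / Σⱼ NⱼSⱼ.
Σ NⱼSⱼ = 11365·13 + 13608·28.8 = 539655.4.
n_{Urban} = 1699·11365·13 / 539655.4 = 465.1.

465.1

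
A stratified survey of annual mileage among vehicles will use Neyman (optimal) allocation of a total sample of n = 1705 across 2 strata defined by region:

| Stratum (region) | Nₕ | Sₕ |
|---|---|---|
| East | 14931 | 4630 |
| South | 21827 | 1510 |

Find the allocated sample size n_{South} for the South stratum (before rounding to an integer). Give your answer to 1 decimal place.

Neyman allocation: nₕ = n·NₕSₕ / Σⱼ NⱼSⱼ.
Σ NⱼSⱼ = 14931·4630 + 21827·1510 = 1.020893 × 10^8.
n_{South} = 1705·21827·1510 / (1.020893 × 10^8) = 550.4.

550.4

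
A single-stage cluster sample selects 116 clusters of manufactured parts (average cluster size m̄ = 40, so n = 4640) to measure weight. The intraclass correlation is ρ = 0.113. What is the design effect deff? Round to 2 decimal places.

5.41

deff = 1 + (40 − 1)·0.113 = 1 + 4.407 = 5.407.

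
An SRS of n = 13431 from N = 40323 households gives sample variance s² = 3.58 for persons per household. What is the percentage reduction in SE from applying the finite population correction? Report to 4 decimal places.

18.3352

f = n/N = 13431/40323 = 0.33308534.
SE_no-fpc = √(s²/n) = 0.016326284; SE_fpc = √((1−f)s²/n) = 0.013332834.
Ratio = √(1−f) = 0.81664843. Reduction = 100·(1 − 0.81664843) = 18.3352%.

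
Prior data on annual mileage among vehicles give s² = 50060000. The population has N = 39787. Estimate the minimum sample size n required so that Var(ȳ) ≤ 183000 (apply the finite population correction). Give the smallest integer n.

Without fpc, n₀ = s²/D = 50060000/183000 = 273.5519.
With fpc, (1 − n/N)·s²/n ≤ D requires n ≥ n₀/(1 + n₀/N) = 273.5519/(1 + 273.5519/39787) = 271.6840.
Rounding up, n = 272.

272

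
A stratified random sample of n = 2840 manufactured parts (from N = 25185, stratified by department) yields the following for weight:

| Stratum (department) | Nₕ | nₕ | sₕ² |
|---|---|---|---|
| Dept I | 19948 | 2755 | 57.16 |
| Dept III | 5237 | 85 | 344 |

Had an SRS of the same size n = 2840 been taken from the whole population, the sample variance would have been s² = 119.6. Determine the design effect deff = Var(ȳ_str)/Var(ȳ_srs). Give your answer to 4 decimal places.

Var(ȳ_str) = Σ Wₕ²(1−fₕ)sₕ²/nₕ with Wₕ = Nₕ/25185:
  Dept I: (19948/25185)²·(1−2755/19948)·57.16/2755 = 0.011218576
  Dept III: (5237/25185)²·(1−85/5237)·344/85 = 0.17215278
  → Var(ȳ_str) = 0.18337136.
Var(ȳ_srs) = (1 − 2840/25185)·119.6/2840 = 0.037363818.
deff = 0.18337136 / 0.037363818 = 4.9077.

4.9077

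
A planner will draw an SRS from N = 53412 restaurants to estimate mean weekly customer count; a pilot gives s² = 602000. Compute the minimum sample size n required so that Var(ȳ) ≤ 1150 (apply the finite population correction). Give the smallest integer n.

519

Without fpc, n₀ = s²/D = 602000/1150 = 523.4783.
With fpc, (1 − n/N)·s²/n ≤ D requires n ≥ n₀/(1 + n₀/N) = 523.4783/(1 + 523.4783/53412) = 518.3976.
Rounding up, n = 519.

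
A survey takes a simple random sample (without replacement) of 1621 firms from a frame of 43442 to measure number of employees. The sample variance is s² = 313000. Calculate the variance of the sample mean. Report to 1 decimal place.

Under SRS without replacement, Var(ȳ) = (1 − f)·s²/n with f = n/N = 1621/43442 = 0.03731412.
Var(ȳ) = (1 − 0.03731412)·313000/1621 = 0.96268588·193.09068 = 185.88568.

185.9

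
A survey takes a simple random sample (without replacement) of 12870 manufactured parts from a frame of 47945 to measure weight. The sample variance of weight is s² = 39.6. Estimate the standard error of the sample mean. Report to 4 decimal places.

0.0474

Under SRS without replacement, Var(ȳ) = (1 − f)·s²/n with f = n/N = 12870/47945 = 0.26843258.
Var(ȳ) = (1 − 0.26843258)·39.6/12870 = 0.73156742·0.0030769231 = 0.0022509767.
SE(ȳ) = √(0.0022509767) = 0.0474.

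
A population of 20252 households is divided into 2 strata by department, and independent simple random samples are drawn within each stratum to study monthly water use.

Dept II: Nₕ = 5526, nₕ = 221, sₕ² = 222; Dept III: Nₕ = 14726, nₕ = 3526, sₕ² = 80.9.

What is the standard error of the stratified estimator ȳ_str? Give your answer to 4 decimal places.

0.2847

Var(ȳ_str) = Σₕ Wₕ²(1 − fₕ)sₕ²/nₕ with Wₕ = Nₕ/N, N = 20252.
Dept II: Wₕ = 0.27286194; term = 0.27286194²·(1 − 0.03999276)·222/221 = 0.071799452.
Dept III: Wₕ = 0.72713806; term = 0.72713806²·(1 − 0.23944045)·80.9/3526 = 0.0092264195.
Sum = 0.081025872.
SE = √(0.081025872) = 0.2847.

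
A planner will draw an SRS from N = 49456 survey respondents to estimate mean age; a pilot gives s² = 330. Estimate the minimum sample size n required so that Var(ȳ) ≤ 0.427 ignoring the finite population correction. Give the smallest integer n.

Without fpc, n₀ = s²/D = 330/0.427 = 772.8337.
Rounding up, n = 773.

773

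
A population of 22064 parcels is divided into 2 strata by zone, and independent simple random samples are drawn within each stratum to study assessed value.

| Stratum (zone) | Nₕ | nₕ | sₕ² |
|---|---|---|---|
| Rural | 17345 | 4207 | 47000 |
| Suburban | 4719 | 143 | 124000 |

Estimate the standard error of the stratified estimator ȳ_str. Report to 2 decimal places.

6.61

Var(ȳ_str) = Σₕ Wₕ²(1 − fₕ)sₕ²/nₕ with Wₕ = Nₕ/N, N = 22064.
Rural: Wₕ = 0.78612219; term = 0.78612219²·(1 − 0.24254828)·47000/4207 = 5.2295029.
Suburban: Wₕ = 0.21387781; term = 0.21387781²·(1 − 0.03030303)·124000/143 = 38.463885.
Sum = 43.693388.
SE = √(43.693388) = 6.61.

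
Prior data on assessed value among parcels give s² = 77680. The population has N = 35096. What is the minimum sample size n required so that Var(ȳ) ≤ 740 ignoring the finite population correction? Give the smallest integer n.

Without fpc, n₀ = s²/D = 77680/740 = 104.9730.
Rounding up, n = 105.

105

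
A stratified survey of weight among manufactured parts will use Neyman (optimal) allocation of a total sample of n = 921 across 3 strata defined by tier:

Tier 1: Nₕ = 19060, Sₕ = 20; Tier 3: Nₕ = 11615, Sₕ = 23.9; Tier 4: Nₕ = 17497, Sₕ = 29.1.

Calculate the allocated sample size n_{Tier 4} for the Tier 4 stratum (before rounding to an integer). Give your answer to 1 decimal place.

401.5

Neyman allocation: nₕ = n·NₕSₕ / Σⱼ NⱼSⱼ.
Σ NⱼSⱼ = 19060·20 + 11615·23.9 + 17497·29.1 = 1.1679612 × 10^6.
n_{Tier 4} = 921·17497·29.1 / (1.1679612 × 10^6) = 401.5.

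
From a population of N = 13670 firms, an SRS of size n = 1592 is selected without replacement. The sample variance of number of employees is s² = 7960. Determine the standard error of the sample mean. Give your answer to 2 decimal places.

2.10

Under SRS without replacement, Var(ȳ) = (1 − f)·s²/n with f = n/N = 1592/13670 = 0.11645940.
Var(ȳ) = (1 − 0.11645940)·7960/1592 = 0.88354060·5 = 4.417703.
SE(ȳ) = √(4.417703) = 2.10.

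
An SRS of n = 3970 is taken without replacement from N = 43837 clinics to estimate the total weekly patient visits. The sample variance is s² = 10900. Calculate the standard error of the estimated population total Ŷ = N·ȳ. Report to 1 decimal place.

Var(Ŷ) = N²·Var(ȳ) = N²·(1 − n/N)·s²/n.
f = 3970/43837 = 0.09056277; Var(ȳ) = 0.90943723·10900/3970 = 2.4969435.
Var(Ŷ) = 43837² · 2.4969435 = 4.7983328 × 10^9.
SE(Ŷ) = √(4.7983328 × 10^9) = 69270.0.

69270.0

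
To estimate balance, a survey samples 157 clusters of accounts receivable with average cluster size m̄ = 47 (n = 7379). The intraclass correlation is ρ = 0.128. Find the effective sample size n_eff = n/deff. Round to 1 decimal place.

1071.3

deff = 1 + (47 − 1)·0.128 = 1 + 5.888 = 6.888.
n_eff = 7379 / 6.888 = 1071.3.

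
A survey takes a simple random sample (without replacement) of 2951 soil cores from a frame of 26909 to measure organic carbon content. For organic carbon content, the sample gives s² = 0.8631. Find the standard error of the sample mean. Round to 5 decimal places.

0.01614

Under SRS without replacement, Var(ȳ) = (1 − f)·s²/n with f = n/N = 2951/26909 = 0.10966591.
Var(ȳ) = (1 − 0.10966591)·0.8631/2951 = 0.89033409·2.9247713 × 10^-4 = 2.6040236 × 10^-4.
SE(ȳ) = √(2.6040236 × 10^-4) = 0.01614.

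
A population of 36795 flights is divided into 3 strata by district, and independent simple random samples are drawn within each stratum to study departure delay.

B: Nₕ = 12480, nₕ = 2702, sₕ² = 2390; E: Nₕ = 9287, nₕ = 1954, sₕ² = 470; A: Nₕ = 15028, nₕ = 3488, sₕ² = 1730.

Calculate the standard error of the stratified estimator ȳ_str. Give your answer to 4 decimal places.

Var(ȳ_str) = Σₕ Wₕ²(1 − fₕ)sₕ²/nₕ with Wₕ = Nₕ/N, N = 36795.
B: Wₕ = 0.33917652; term = 0.33917652²·(1 − 0.21650641)·2390/2702 = 0.079725924.
E: Wₕ = 0.25239842; term = 0.25239842²·(1 − 0.21040164)·470/1954 = 0.012099093.
A: Wₕ = 0.40842506; term = 0.40842506²·(1 − 0.23210008)·1730/3488 = 0.063532948.
Sum = 0.15535797.
SE = √(0.15535797) = 0.3942.

0.3942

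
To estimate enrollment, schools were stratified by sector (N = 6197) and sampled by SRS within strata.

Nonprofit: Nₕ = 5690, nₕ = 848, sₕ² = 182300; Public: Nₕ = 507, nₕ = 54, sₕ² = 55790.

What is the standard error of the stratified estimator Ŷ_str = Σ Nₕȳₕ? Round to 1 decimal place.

Var(Ŷ_str) = Σₕ Nₕ²(1 − fₕ)sₕ²/nₕ.
Nonprofit: 5690²·(1 − 848/5690)·182300/848 = 5.9228109 × 10^9.
Public: 507²·(1 − 54/507)·55790/54 = 2.3728417 × 10^8.
Sum = 6.1600951 × 10^9.
SE = √(6.1600951 × 10^9) = 78486.3.

78486.3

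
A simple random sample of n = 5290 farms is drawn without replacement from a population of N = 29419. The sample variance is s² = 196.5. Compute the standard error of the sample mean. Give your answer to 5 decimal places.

Under SRS without replacement, Var(ȳ) = (1 − f)·s²/n with f = n/N = 5290/29419 = 0.17981577.
Var(ȳ) = (1 − 0.17981577)·196.5/5290 = 0.82018423·0.037145558 = 0.030466201.
SE(ȳ) = √(0.030466201) = 0.17455.

0.17455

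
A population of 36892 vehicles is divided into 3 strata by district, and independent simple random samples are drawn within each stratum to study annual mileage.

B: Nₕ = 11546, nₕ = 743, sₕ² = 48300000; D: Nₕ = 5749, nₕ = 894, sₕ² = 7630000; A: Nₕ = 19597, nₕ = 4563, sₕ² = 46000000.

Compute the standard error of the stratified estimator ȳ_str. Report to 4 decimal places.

Var(ȳ_str) = Σₕ Wₕ²(1 − fₕ)sₕ²/nₕ with Wₕ = Nₕ/N, N = 36892.
B: Wₕ = 0.31296758; term = 0.31296758²·(1 − 0.06435129)·48300000/743 = 5957.5795.
D: Wₕ = 0.15583324; term = 0.15583324²·(1 − 0.15550531)·7630000/894 = 175.02664.
A: Wₕ = 0.53119918; term = 0.53119918²·(1 − 0.23284176)·46000000/4563 = 2182.2631.
Sum = 8314.8692.
SE = √(8314.8692) = 91.1859.

91.1859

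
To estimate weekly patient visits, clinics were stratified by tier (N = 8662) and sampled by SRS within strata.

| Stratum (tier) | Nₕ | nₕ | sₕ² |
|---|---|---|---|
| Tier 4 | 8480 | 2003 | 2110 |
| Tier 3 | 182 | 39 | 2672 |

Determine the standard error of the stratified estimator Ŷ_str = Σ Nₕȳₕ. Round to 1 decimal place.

7722.8

Var(Ŷ_str) = Σₕ Nₕ²(1 − fₕ)sₕ²/nₕ.
Tier 4: 8480²·(1 − 2003/8480)·2110/2003 = 5.7859044 × 10^7.
Tier 3: 182²·(1 − 39/182)·2672/39 = 1.7831147 × 10^6.
Sum = 5.9642159 × 10^7.
SE = √(5.9642159 × 10^7) = 7722.8.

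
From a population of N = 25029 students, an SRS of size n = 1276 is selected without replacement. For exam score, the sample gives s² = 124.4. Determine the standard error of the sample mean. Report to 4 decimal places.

0.3042

Under SRS without replacement, Var(ȳ) = (1 − f)·s²/n with f = n/N = 1276/25029 = 0.05098086.
Var(ȳ) = (1 − 0.05098086)·124.4/1276 = 0.94901914·0.097492163 = 0.092521928.
SE(ȳ) = √(0.092521928) = 0.3042.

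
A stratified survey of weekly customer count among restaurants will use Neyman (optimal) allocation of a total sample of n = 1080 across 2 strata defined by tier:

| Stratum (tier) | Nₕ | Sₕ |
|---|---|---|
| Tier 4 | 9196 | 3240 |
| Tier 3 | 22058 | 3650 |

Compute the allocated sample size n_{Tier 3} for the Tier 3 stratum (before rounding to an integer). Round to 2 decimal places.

Neyman allocation: nₕ = n·NₕSₕ / Σⱼ NⱼSⱼ.
Σ NⱼSⱼ = 9196·3240 + 22058·3650 = 1.1030674 × 10^8.
n_{Tier 3} = 1080·22058·3650 / (1.1030674 × 10^8) = 788.28.

788.28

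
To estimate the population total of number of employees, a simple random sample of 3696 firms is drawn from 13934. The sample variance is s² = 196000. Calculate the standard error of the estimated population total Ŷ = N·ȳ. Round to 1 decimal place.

86977.6

Var(Ŷ) = N²·Var(ȳ) = N²·(1 − n/N)·s²/n.
f = 3696/13934 = 0.26525047; Var(ȳ) = 0.73474953·196000/3696 = 38.96399.
Var(Ŷ) = 13934² · 38.96399 = 7.5651063 × 10^9.
SE(Ŷ) = √(7.5651063 × 10^9) = 86977.6.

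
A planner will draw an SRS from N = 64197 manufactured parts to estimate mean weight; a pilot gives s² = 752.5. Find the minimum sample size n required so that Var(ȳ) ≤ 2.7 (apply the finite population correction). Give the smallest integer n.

278

Without fpc, n₀ = s²/D = 752.5/2.7 = 278.7037.
With fpc, (1 − n/N)·s²/n ≤ D requires n ≥ n₀/(1 + n₀/N) = 278.7037/(1 + 278.7037/64197) = 277.4990.
Rounding up, n = 278.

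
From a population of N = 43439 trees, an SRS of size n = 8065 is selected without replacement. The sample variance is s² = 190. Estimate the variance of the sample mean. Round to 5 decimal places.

Under SRS without replacement, Var(ȳ) = (1 − f)·s²/n with f = n/N = 8065/43439 = 0.18566265.
Var(ȳ) = (1 − 0.18566265)·190/8065 = 0.81433735·0.023558586 = 0.019184637.

0.01918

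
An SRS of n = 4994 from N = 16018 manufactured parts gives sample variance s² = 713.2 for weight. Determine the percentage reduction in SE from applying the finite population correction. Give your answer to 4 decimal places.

f = n/N = 4994/16018 = 0.31177425.
SE_no-fpc = √(s²/n) = 0.37790392; SE_fpc = √((1−f)s²/n) = 0.31350672.
Ratio = √(1−f) = 0.82959372. Reduction = 100·(1 − 0.82959372) = 17.0406%.

17.0406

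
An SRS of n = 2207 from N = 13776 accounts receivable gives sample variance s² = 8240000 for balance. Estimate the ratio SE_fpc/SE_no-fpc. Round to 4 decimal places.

f = n/N = 2207/13776 = 0.16020616.
SE_no-fpc = √(s²/n) = 61.102987; SE_fpc = √((1−f)s²/n) = 55.99494.
Ratio = √(1−f) = 0.91640266.

0.9164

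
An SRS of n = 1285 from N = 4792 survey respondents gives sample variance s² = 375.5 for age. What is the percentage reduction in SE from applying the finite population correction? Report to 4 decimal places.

f = n/N = 1285/4792 = 0.26815526.
SE_no-fpc = √(s²/n) = 0.54057183; SE_fpc = √((1−f)s²/n) = 0.46244798.
Ratio = √(1−f) = 0.85547925. Reduction = 100·(1 − 0.85547925) = 14.4521%.

14.4521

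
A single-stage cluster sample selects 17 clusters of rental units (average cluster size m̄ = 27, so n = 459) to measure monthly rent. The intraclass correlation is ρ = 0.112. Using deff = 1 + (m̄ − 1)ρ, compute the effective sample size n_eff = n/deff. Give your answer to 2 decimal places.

117.33

deff = 1 + (27 − 1)·0.112 = 1 + 2.912 = 3.912.
n_eff = 459 / 3.912 = 117.33.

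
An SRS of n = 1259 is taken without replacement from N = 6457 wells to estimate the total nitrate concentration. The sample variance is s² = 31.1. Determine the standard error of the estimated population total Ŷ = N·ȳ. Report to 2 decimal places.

Var(Ŷ) = N²·Var(ȳ) = N²·(1 − n/N)·s²/n.
f = 1259/6457 = 0.19498219; Var(ȳ) = 0.80501781·31.1/1259 = 0.019885666.
Var(Ŷ) = 6457² · 0.019885666 = 829090.07.
SE(Ŷ) = √(829090.07) = 910.54.

910.54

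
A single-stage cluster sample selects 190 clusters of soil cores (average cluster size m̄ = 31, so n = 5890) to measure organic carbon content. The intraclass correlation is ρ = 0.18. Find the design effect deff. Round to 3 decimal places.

6.400

deff = 1 + (31 − 1)·0.18 = 1 + 5.4 = 6.4.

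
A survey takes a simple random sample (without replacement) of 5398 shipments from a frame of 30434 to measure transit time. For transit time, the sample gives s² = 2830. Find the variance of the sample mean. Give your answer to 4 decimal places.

0.4313

Under SRS without replacement, Var(ȳ) = (1 − f)·s²/n with f = n/N = 5398/30434 = 0.17736742.
Var(ȳ) = (1 − 0.17736742)·2830/5398 = 0.82263258·0.52426825 = 0.43128014.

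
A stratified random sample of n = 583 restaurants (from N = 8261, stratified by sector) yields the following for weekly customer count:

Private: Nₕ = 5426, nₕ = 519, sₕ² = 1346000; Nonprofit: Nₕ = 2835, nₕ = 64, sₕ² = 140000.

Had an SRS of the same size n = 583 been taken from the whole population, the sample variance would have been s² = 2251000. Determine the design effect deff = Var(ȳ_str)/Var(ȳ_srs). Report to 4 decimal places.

Var(ȳ_str) = Σ Wₕ²(1−fₕ)sₕ²/nₕ with Wₕ = Nₕ/8261:
  Private: (5426/8261)²·(1−519/5426)·1346000/519 = 1011.8318
  Nonprofit: (2835/8261)²·(1−64/2835)·140000/64 = 251.80967
  → Var(ȳ_str) = 1263.6415.
Var(ȳ_srs) = (1 − 583/8261)·2251000/583 = 3588.5783.
deff = 1263.6415 / 3588.5783 = 0.3521.

0.3521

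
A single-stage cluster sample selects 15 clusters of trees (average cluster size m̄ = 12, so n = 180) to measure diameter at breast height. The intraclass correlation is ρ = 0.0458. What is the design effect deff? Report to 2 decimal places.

deff = 1 + (12 − 1)·0.0458 = 1 + 0.5038 = 1.5038.

1.50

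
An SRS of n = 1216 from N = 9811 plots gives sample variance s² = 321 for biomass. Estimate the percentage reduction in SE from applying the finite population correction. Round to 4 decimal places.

6.4021

f = n/N = 1216/9811 = 0.12394251.
SE_no-fpc = √(s²/n) = 0.5137901; SE_fpc = √((1−f)s²/n) = 0.48089696.
Ratio = √(1−f) = 0.93597943. Reduction = 100·(1 − 0.93597943) = 6.4021%.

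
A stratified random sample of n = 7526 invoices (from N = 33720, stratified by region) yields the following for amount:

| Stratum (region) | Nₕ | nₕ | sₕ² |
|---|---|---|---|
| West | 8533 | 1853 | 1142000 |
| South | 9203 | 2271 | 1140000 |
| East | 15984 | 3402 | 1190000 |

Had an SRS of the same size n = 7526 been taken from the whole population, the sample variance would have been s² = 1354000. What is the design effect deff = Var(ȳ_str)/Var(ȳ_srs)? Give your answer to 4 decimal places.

Var(ȳ_str) = Σ Wₕ²(1−fₕ)sₕ²/nₕ with Wₕ = Nₕ/33720:
  West: (8533/33720)²·(1−1853/8533)·1142000/1853 = 30.895396
  South: (9203/33720)²·(1−2271/9203)·1140000/2271 = 28.164404
  East: (15984/33720)²·(1−3402/15984)·1190000/3402 = 61.86894
  → Var(ȳ_str) = 120.92874.
Var(ȳ_srs) = (1 − 7526/33720)·1354000/7526 = 139.75544.
deff = 120.92874 / 139.75544 = 0.8653.

0.8653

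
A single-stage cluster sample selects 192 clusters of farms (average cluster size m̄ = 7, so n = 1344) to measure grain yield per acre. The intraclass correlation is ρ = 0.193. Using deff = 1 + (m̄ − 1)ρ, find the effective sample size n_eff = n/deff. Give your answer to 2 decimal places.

deff = 1 + (7 − 1)·0.193 = 1 + 1.158 = 2.158.
n_eff = 1344 / 2.158 = 622.80.

622.80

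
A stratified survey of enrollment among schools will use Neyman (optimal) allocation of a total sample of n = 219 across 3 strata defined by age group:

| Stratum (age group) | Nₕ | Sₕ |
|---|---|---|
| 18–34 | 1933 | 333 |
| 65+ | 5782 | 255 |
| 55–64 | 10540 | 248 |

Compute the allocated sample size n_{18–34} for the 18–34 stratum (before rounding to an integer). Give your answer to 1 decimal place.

29.8

Neyman allocation: nₕ = n·NₕSₕ / Σⱼ NⱼSⱼ.
Σ NⱼSⱼ = 1933·333 + 5782·255 + 10540·248 = 4.732019 × 10^6.
n_{18–34} = 219·1933·333 / (4.732019 × 10^6) = 29.8.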